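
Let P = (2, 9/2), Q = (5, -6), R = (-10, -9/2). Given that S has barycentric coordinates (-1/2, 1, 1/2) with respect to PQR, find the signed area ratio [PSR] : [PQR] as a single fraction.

The signed ratio [PSR]/[PQR] equals the barycentric coordinate of S at vertex Q, which is 1.

1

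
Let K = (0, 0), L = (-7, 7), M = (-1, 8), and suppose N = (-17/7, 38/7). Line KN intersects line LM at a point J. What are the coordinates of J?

(-17/5, 38/5)

Barycentric coordinates of N with respect to KLM: (2/7, 2/7, 3/7).
On side LM the K-coordinate is zero; dropping N's K-weight 2/7 and renormalizing the remaining 2/7 : 3/7 gives weights 2/5, 3/5 on L, M.
J = (2/5)·(-7, 7) + (3/5)·(-1, 8) = (-17/5, 38/5).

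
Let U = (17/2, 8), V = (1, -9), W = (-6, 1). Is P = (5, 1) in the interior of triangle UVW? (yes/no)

Barycentric coordinates of P: (55/97, 77/194, 7/194).
The three coordinates are positive, positive, positive; a point is interior exactly when all three are positive.

yes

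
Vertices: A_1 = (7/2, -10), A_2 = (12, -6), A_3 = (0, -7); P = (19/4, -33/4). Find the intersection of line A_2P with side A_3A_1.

(7/3, -9)

Barycentric coordinates of P with respect to A_1A_2A_3: (1/2, 1/4, 1/4).
On side A_3A_1 the A_2-coordinate is zero; dropping P's A_2-weight 1/4 and renormalizing the remaining 1/4 : 1/2 gives weights 1/3, 2/3 on A_3, A_1.
Q = (1/3)·(0, -7) + (2/3)·(7/2, -10) = (7/3, -9).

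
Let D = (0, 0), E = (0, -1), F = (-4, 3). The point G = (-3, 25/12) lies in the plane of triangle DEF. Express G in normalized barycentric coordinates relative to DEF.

Signed area of the reference triangle: [DEF] = ½·(0·(-1−3) + 0·(3−0) + (-4)·(0−(-1))) = ½·(0 + 0 − 4) = -2.
[GEF] = ½·((-3)·(-1−3) + 0·(3−(25/12)) + (-4)·(25/12−(-1))) = ½·(12 + 0 − 37/3) = -1/6, so the D-coordinate is (-1/6)/(-2) = 1/12.
[DGF] = ½·(0·(25/12−3) + (-3)·(3−0) + (-4)·(0−(25/12))) = ½·(0 − 9 + 25/3) = -1/3, so the E-coordinate is 1/6.
[DEG] = ½·(0·(-1−(25/12)) + 0·(25/12−0) + (-3)·(0−(-1))) = ½·(0 + 0 − 3) = -3/2, so the F-coordinate is 3/4.
Check: 1/12 + 1/6 + 3/4 = 1.

(1/12, 1/6, 3/4)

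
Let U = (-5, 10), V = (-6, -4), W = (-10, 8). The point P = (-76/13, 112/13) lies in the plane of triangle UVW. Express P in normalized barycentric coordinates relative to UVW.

(10/13, 1/13, 2/13)

Signed area of the reference triangle: [UVW] = ½·((-5)·(-4−8) + (-6)·(8−10) + (-10)·(10−(-4))) = ½·(60 + 12 − 140) = -34.
[PVW] = ½·((-76/13)·(-4−8) + (-6)·(8−(112/13)) + (-10)·(112/13−(-4))) = ½·(912/13 + 48/13 − 1640/13) = -340/13, so the U-coordinate is (-340/13)/(-34) = 10/13.
[UPW] = ½·((-5)·(112/13−8) + (-76/13)·(8−10) + (-10)·(10−(112/13))) = ½·(-40/13 + 152/13 − 180/13) = -34/13, so the V-coordinate is 1/13.
[UVP] = ½·((-5)·(-4−(112/13)) + (-6)·(112/13−10) + (-76/13)·(10−(-4))) = ½·(820/13 + 108/13 − 1064/13) = -68/13, so the W-coordinate is 2/13.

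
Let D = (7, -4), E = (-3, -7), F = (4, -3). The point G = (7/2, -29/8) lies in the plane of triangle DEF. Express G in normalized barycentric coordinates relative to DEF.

(1/8, 1/8, 3/4)

Signed area of the reference triangle: [DEF] = ½·(7·(-7−(-3)) + (-3)·(-3−(-4)) + 4·(-4−(-7))) = ½·(-28 − 3 + 12) = -19/2.
[GEF] = ½·((7/2)·(-7−(-3)) + (-3)·(-3−(-29/8)) + 4·(-29/8−(-7))) = ½·(-14 − 15/8 + 27/2) = -19/16, so the D-coordinate is (-19/16)/(-19/2) = 1/8.
[DGF] = ½·(7·(-29/8−(-3)) + (7/2)·(-3−(-4)) + 4·(-4−(-29/8))) = ½·(-35/8 + 7/2 − 3/2) = -19/16, so the E-coordinate is 1/8.
[DEG] = ½·(7·(-7−(-29/8)) + (-3)·(-29/8−(-4)) + (7/2)·(-4−(-7))) = ½·(-189/8 − 9/8 + 21/2) = -57/8, so the F-coordinate is 3/4.
Check: 1/8 + 1/8 + 3/4 = 1.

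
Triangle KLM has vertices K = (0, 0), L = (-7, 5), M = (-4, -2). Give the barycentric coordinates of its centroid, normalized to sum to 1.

(1/3, 1/3, 1/3)

The centroid is the average of the vertices, so each weight is 1/3.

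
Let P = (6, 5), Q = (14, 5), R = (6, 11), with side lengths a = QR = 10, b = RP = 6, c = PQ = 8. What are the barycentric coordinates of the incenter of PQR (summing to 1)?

The incenter has barycentric coordinates proportional to the opposite side lengths: (10 : 6 : 8).
Normalizing by 10+6+8 = 24 gives (5/12, 1/4, 1/3).

(5/12, 1/4, 1/3)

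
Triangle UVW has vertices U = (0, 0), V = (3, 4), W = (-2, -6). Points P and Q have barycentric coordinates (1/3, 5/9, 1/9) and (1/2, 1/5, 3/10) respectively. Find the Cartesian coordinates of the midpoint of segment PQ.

(13/18, 5/18)

Barycentric coordinates of the midpoint are the average: (5/12, 17/45, 37/180).
Converting: (5/12)·U + (17/45)·V + (37/180)·W = (13/18, 5/18).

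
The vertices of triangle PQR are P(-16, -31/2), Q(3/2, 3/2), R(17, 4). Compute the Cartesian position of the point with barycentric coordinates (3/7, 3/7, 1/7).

S = (3/7)·P + (3/7)·Q + (1/7)·R.
x-coordinate: (3/7)·(-16) + (3/7)·(3/2) + (1/7)·17 = -53/14.
y-coordinate: (3/7)·(-31/2) + (3/7)·(3/2) + (1/7)·4 = -38/7.

(-53/14, -38/7)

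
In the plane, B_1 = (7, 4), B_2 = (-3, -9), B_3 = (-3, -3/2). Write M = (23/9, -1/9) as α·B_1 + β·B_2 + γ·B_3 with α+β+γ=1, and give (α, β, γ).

(5/9, 2/9, 2/9)

Signed area of the reference triangle: [B_1B_2B_3] = ½·(7·(-9−(-3/2)) + (-3)·(-3/2−4) + (-3)·(4−(-9))) = ½·(-105/2 + 33/2 − 39) = -75/2.
[MB_2B_3] = ½·((23/9)·(-9−(-3/2)) + (-3)·(-3/2−(-1/9)) + (-3)·(-1/9−(-9))) = ½·(-115/6 + 25/6 − 80/3) = -125/6, so the B_1-coordinate is (-125/6)/(-75/2) = 5/9.
[B_1MB_3] = ½·(7·(-1/9−(-3/2)) + (23/9)·(-3/2−4) + (-3)·(4−(-1/9))) = ½·(175/18 − 253/18 − 37/3) = -25/3, so the B_2-coordinate is 2/9.
[B_1B_2M] = ½·(7·(-9−(-1/9)) + (-3)·(-1/9−4) + (23/9)·(4−(-9))) = ½·(-560/9 + 37/3 + 299/9) = -25/3, so the B_3-coordinate is 2/9.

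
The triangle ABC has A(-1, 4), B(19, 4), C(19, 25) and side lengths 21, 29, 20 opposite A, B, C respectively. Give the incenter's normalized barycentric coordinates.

The incenter has barycentric coordinates proportional to the opposite side lengths: (21 : 29 : 20).
Normalizing by 21+29+20 = 70 gives (3/10, 29/70, 2/7).

(3/10, 29/70, 2/7)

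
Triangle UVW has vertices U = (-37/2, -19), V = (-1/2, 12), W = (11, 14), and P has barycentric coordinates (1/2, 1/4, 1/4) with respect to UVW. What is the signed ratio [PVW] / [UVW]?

1/2

The signed ratio [PVW]/[UVW] equals the barycentric coordinate of P at vertex U, which is 1/2.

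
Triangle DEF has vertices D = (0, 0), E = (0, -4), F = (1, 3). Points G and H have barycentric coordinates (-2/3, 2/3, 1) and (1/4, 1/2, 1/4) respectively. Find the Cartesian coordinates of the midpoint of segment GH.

Barycentric coordinates of the midpoint are the average: (-5/24, 7/12, 5/8).
Converting: (-5/24)·D + (7/12)·E + (5/8)·F = (5/8, -11/24).

(5/8, -11/24)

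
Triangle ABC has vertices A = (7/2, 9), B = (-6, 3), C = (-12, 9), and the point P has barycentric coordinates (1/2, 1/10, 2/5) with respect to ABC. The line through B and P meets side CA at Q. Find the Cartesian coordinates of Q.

(-61/18, 9)

Line BP meets CA where the B-coordinate vanishes; zeroing P's B-weight and renormalizing leaves C, A-weights 2/5 : 1/2 → (4/9, 5/9).
So Q = (4/9)·C + (5/9)·A = (-61/18, 9).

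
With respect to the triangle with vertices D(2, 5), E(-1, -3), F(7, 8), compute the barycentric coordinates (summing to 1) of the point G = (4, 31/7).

(1/7, 2/7, 4/7)

Signed area of the reference triangle: [DEF] = ½·(2·(-3−8) + (-1)·(8−5) + 7·(5−(-3))) = ½·(-22 − 3 + 56) = 31/2.
[GEF] = ½·(4·(-3−8) + (-1)·(8−(31/7)) + 7·(31/7−(-3))) = ½·(-44 − 25/7 + 52) = 31/14, so the D-coordinate is (31/14)/(31/2) = 1/7.
[DGF] = ½·(2·(31/7−8) + 4·(8−5) + 7·(5−(31/7))) = ½·(-50/7 + 12 + 4) = 31/7, so the E-coordinate is 2/7.
[DEG] = ½·(2·(-3−(31/7)) + (-1)·(31/7−5) + 4·(5−(-3))) = ½·(-104/7 + 4/7 + 32) = 62/7, so the F-coordinate is 4/7.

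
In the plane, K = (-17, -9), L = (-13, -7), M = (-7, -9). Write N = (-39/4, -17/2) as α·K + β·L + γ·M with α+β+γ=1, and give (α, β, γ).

(1/8, 1/4, 5/8)

Signed area of the reference triangle: [KLM] = ½·((-17)·(-7−(-9)) + (-13)·(-9−(-9)) + (-7)·(-9−(-7))) = ½·(-34 + 0 + 14) = -10.
[NLM] = ½·((-39/4)·(-7−(-9)) + (-13)·(-9−(-17/2)) + (-7)·(-17/2−(-7))) = ½·(-39/2 + 13/2 + 21/2) = -5/4, so the K-coordinate is (-5/4)/(-10) = 1/8.
[KNM] = ½·((-17)·(-17/2−(-9)) + (-39/4)·(-9−(-9)) + (-7)·(-9−(-17/2))) = ½·(-17/2 + 0 + 7/2) = -5/2, so the L-coordinate is 1/4.
[KLN] = ½·((-17)·(-7−(-17/2)) + (-13)·(-17/2−(-9)) + (-39/4)·(-9−(-7))) = ½·(-51/2 − 13/2 + 39/2) = -25/4, so the M-coordinate is 5/8.
Check: 1/8 + 1/4 + 5/8 = 1.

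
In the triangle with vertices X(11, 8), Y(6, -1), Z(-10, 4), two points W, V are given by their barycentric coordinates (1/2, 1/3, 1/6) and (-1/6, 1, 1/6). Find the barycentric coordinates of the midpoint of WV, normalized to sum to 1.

(1/6, 2/3, 1/6)

Since both coordinate triples sum to 1, the midpoint's barycentrics are the componentwise average.
(1/2+-1/6)/2 = 1/6; similarly 2/3 and 1/6.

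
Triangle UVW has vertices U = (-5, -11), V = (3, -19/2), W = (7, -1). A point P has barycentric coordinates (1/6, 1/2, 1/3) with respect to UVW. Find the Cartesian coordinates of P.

(3, -83/12)

P = (1/6)·U + (1/2)·V + (1/3)·W.
x-coordinate: (1/6)·(-5) + (1/2)·3 + (1/3)·7 = 3.
y-coordinate: (1/6)·(-11) + (1/2)·(-19/2) + (1/3)·(-1) = -83/12.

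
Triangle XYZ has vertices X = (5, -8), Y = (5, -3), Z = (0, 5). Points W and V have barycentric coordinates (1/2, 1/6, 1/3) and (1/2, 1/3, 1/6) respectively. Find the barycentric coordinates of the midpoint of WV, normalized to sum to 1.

Since both coordinate triples sum to 1, the midpoint's barycentrics are the componentwise average.
(1/2+1/2)/2 = 1/2; similarly 1/4 and 1/4.

(1/2, 1/4, 1/4)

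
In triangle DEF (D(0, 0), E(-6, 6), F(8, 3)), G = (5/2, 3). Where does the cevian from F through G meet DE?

(-3, 3)

Barycentric coordinates of G with respect to DEF: (1/4, 1/4, 1/2).
On side DE the F-coordinate is zero; dropping G's F-weight 1/2 and renormalizing the remaining 1/4 : 1/4 gives weights 1/2, 1/2 on D, E.
H = (1/2)·(0, 0) + (1/2)·(-6, 6) = (-3, 3).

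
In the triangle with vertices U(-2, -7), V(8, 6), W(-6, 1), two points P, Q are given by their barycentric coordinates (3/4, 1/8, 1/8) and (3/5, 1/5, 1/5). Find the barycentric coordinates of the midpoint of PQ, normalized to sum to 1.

(27/40, 13/80, 13/80)

Since both coordinate triples sum to 1, the midpoint's barycentrics are the componentwise average.
(3/4+3/5)/2 = 27/40; similarly 13/80 and 13/80.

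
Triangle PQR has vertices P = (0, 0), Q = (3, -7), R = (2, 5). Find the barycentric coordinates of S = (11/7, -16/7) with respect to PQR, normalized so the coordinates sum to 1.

Signed area of the reference triangle: [PQR] = ½·(0·(-7−5) + 3·(5−0) + 2·(0−(-7))) = ½·(0 + 15 + 14) = 29/2.
[SQR] = ½·((11/7)·(-7−5) + 3·(5−(-16/7)) + 2·(-16/7−(-7))) = ½·(-132/7 + 153/7 + 66/7) = 87/14, so the P-coordinate is (87/14)/(29/2) = 3/7.
[PSR] = ½·(0·(-16/7−5) + (11/7)·(5−0) + 2·(0−(-16/7))) = ½·(0 + 55/7 + 32/7) = 87/14, so the Q-coordinate is 3/7.
[PQS] = ½·(0·(-7−(-16/7)) + 3·(-16/7−0) + (11/7)·(0−(-7))) = ½·(0 − 48/7 + 11) = 29/14, so the R-coordinate is 1/7.

(3/7, 3/7, 1/7)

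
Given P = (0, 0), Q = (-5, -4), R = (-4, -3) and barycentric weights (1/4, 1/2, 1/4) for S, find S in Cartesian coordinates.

(-7/2, -11/4)

S = (1/4)·P + (1/2)·Q + (1/4)·R.
x-coordinate: (1/4)·0 + (1/2)·(-5) + (1/4)·(-4) = -7/2.
y-coordinate: (1/4)·0 + (1/2)·(-4) + (1/4)·(-3) = -11/4.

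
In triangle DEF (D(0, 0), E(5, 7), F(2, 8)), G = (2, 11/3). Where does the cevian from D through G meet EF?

(4, 22/3)

Barycentric coordinates of G with respect to DEF: (1/2, 1/3, 1/6).
On side EF the D-coordinate is zero; dropping G's D-weight 1/2 and renormalizing the remaining 1/3 : 1/6 gives weights 2/3, 1/3 on E, F.
H = (2/3)·(5, 7) + (1/3)·(2, 8) = (4, 22/3).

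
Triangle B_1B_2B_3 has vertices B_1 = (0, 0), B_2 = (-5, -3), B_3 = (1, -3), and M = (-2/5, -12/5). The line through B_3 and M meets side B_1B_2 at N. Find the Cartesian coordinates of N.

(-5/2, -3/2)

Barycentric coordinates of M with respect to B_1B_2B_3: (1/5, 1/5, 3/5).
On side B_1B_2 the B_3-coordinate is zero; dropping M's B_3-weight 3/5 and renormalizing the remaining 1/5 : 1/5 gives weights 1/2, 1/2 on B_1, B_2.
N = (1/2)·(0, 0) + (1/2)·(-5, -3) = (-5/2, -3/2).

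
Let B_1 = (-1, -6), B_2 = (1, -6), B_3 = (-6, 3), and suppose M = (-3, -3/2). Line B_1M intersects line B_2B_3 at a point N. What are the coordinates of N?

(-11/3, 0)

Barycentric coordinates of M with respect to B_1B_2B_3: (1/4, 1/4, 1/2).
On side B_2B_3 the B_1-coordinate is zero; dropping M's B_1-weight 1/4 and renormalizing the remaining 1/4 : 1/2 gives weights 1/3, 2/3 on B_2, B_3.
N = (1/3)·(1, -6) + (2/3)·(-6, 3) = (-11/3, 0).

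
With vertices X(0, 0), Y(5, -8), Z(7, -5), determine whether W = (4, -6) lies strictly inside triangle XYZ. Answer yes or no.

yes

Barycentric coordinates of W: (7/31, 22/31, 2/31).
The three coordinates are positive, positive, positive; a point is interior exactly when all three are positive.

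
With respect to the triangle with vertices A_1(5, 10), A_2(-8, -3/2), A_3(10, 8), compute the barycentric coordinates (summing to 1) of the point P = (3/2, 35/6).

Signed area of the reference triangle: [A_1A_2A_3] = ½·(5·(-3/2−8) + (-8)·(8−10) + 10·(10−(-3/2))) = ½·(-95/2 + 16 + 115) = 167/4.
[PA_2A_3] = ½·((3/2)·(-3/2−8) + (-8)·(8−(35/6)) + 10·(35/6−(-3/2))) = ½·(-57/4 − 52/3 + 220/3) = 167/8, so the A_1-coordinate is (167/8)/(167/4) = 1/2.
[A_1PA_3] = ½·(5·(35/6−8) + (3/2)·(8−10) + 10·(10−(35/6))) = ½·(-65/6 − 3 + 125/3) = 167/12, so the A_2-coordinate is 1/3.
[A_1A_2P] = ½·(5·(-3/2−(35/6)) + (-8)·(35/6−10) + (3/2)·(10−(-3/2))) = ½·(-110/3 + 100/3 + 69/4) = 167/24, so the A_3-coordinate is 1/6.
Check: 1/2 + 1/3 + 1/6 = 1.

(1/2, 1/3, 1/6)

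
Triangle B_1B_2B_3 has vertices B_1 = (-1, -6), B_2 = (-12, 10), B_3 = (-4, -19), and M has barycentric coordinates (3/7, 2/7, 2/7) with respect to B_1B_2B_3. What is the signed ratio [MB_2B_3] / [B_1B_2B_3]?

The signed ratio [MB_2B_3]/[B_1B_2B_3] equals the barycentric coordinate of M at vertex B_1, which is 3/7.

3/7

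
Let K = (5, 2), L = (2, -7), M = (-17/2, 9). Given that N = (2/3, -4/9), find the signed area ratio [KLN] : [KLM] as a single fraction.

[KLM] = ½·(5·(-7−9) + 2·(9−2) + (-17/2)·(2−(-7))) = ½·(-80 + 14 − 153/2) = -285/4.
[KLN] = ½·(5·(-7−(-4/9)) + 2·(-4/9−2) + (2/3)·(2−(-7))) = ½·(-295/9 − 44/9 + 6) = -95/6, so the ratio is (-95/6)/(-285/4) = 2/9.

2/9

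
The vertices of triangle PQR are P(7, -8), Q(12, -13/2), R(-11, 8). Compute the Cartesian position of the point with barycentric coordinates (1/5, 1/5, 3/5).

(-14/5, 19/10)

S = (1/5)·P + (1/5)·Q + (3/5)·R.
x-coordinate: (1/5)·7 + (1/5)·12 + (3/5)·(-11) = -14/5.
y-coordinate: (1/5)·(-8) + (1/5)·(-13/2) + (3/5)·8 = 19/10.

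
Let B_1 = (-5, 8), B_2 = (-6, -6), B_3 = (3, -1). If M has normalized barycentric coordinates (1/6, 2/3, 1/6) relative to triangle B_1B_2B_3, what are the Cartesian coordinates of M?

M = (1/6)·B_1 + (2/3)·B_2 + (1/6)·B_3.
x-coordinate: (1/6)·(-5) + (2/3)·(-6) + (1/6)·3 = -13/3.
y-coordinate: (1/6)·8 + (2/3)·(-6) + (1/6)·(-1) = -17/6.

(-13/3, -17/6)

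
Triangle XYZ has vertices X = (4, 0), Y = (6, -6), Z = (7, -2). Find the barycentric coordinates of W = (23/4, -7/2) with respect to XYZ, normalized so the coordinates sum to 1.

(1/4, 1/2, 1/4)

Signed area of the reference triangle: [XYZ] = ½·(4·(-6−(-2)) + 6·(-2−0) + 7·(0−(-6))) = ½·(-16 − 12 + 42) = 7.
[WYZ] = ½·((23/4)·(-6−(-2)) + 6·(-2−(-7/2)) + 7·(-7/2−(-6))) = ½·(-23 + 9 + 35/2) = 7/4, so the X-coordinate is (7/4)/7 = 1/4.
[XWZ] = ½·(4·(-7/2−(-2)) + (23/4)·(-2−0) + 7·(0−(-7/2))) = ½·(-6 − 23/2 + 49/2) = 7/2, so the Y-coordinate is 1/2.
[XYW] = ½·(4·(-6−(-7/2)) + 6·(-7/2−0) + (23/4)·(0−(-6))) = ½·(-10 − 21 + 69/2) = 7/4, so the Z-coordinate is 1/4.
Check: 1/4 + 1/2 + 1/4 = 1.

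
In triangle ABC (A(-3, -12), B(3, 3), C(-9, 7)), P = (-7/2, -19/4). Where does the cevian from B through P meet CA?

(-24/5, -63/10)

Barycentric coordinates of P with respect to ABC: (7/12, 1/6, 1/4).
On side CA the B-coordinate is zero; dropping P's B-weight 1/6 and renormalizing the remaining 1/4 : 7/12 gives weights 3/10, 7/10 on C, A.
Q = (3/10)·(-9, 7) + (7/10)·(-3, -12) = (-24/5, -63/10).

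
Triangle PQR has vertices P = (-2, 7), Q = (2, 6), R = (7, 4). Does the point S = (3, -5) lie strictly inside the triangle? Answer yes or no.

no

Barycentric coordinates of S: (53/3, -31, 43/3).
The three coordinates are positive, negative, positive; a point is interior exactly when all three are positive.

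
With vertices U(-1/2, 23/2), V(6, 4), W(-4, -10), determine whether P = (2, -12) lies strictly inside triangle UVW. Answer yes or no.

Barycentric coordinates of P: (-52/83, 68/83, 67/83).
The three coordinates are negative, positive, positive; a point is interior exactly when all three are positive.

no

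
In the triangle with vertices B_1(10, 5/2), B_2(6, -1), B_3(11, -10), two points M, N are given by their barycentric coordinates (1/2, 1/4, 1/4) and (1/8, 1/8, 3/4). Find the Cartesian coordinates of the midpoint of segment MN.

Barycentric coordinates of the midpoint are the average: (5/16, 3/16, 1/2).
Converting: (5/16)·B_1 + (3/16)·B_2 + (1/2)·B_3 = (39/4, -141/32).

(39/4, -141/32)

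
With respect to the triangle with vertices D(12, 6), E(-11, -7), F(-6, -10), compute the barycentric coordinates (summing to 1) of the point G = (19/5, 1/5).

(3/5, 1/5, 1/5)

Signed area of the reference triangle: [DEF] = ½·(12·(-7−(-10)) + (-11)·(-10−6) + (-6)·(6−(-7))) = ½·(36 + 176 − 78) = 67.
[GEF] = ½·((19/5)·(-7−(-10)) + (-11)·(-10−(1/5)) + (-6)·(1/5−(-7))) = ½·(57/5 + 561/5 − 216/5) = 201/5, so the D-coordinate is (201/5)/67 = 3/5.
[DGF] = ½·(12·(1/5−(-10)) + (19/5)·(-10−6) + (-6)·(6−(1/5))) = ½·(612/5 − 304/5 − 174/5) = 67/5, so the E-coordinate is 1/5.
[DEG] = ½·(12·(-7−(1/5)) + (-11)·(1/5−6) + (19/5)·(6−(-7))) = ½·(-432/5 + 319/5 + 247/5) = 67/5, so the F-coordinate is 1/5.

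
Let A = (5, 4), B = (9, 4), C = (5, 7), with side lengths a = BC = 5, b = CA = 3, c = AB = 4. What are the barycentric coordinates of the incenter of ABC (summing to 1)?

(5/12, 1/4, 1/3)

The incenter has barycentric coordinates proportional to the opposite side lengths: (5 : 3 : 4).
Normalizing by 5+3+4 = 12 gives (5/12, 1/4, 1/3).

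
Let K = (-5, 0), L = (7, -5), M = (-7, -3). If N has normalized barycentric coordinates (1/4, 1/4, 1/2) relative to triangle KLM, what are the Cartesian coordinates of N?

(-3, -11/4)

N = (1/4)·K + (1/4)·L + (1/2)·M.
x-coordinate: (1/4)·(-5) + (1/4)·7 + (1/2)·(-7) = -3.
y-coordinate: (1/4)·0 + (1/4)·(-5) + (1/2)·(-3) = -11/4.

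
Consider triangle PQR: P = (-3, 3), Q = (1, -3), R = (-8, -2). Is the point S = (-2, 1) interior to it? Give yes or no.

Barycentric coordinates of S: (33/50, 3/10, 1/25).
The three coordinates are positive, positive, positive; a point is interior exactly when all three are positive.

yes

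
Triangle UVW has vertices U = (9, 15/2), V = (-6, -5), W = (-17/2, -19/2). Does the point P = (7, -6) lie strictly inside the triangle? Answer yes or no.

no

Barycentric coordinates of P: (244/145, -809/145, 142/29).
The three coordinates are positive, negative, positive; a point is interior exactly when all three are positive.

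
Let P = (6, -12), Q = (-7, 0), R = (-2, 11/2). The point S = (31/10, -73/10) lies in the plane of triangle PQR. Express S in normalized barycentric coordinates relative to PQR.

(7/10, 1/10, 1/5)

Signed area of the reference triangle: [PQR] = ½·(6·(0−(11/2)) + (-7)·(11/2−(-12)) + (-2)·(-12−0)) = ½·(-33 − 245/2 + 24) = -263/4.
[SQR] = ½·((31/10)·(0−(11/2)) + (-7)·(11/2−(-73/10)) + (-2)·(-73/10−0)) = ½·(-341/20 − 448/5 + 73/5) = -1841/40, so the P-coordinate is (-1841/40)/(-263/4) = 7/10.
[PSR] = ½·(6·(-73/10−(11/2)) + (31/10)·(11/2−(-12)) + (-2)·(-12−(-73/10))) = ½·(-384/5 + 217/4 + 47/5) = -263/40, so the Q-coordinate is 1/10.
[PQS] = ½·(6·(0−(-73/10)) + (-7)·(-73/10−(-12)) + (31/10)·(-12−0)) = ½·(219/5 − 329/10 − 186/5) = -263/20, so the R-coordinate is 1/5.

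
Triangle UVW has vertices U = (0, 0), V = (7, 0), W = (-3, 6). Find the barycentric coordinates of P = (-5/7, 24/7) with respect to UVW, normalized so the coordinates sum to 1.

Signed area of the reference triangle: [UVW] = ½·(0·(0−6) + 7·(6−0) + (-3)·(0−0)) = ½·(0 + 42 + 0) = 21.
[PVW] = ½·((-5/7)·(0−6) + 7·(6−(24/7)) + (-3)·(24/7−0)) = ½·(30/7 + 18 − 72/7) = 6, so the U-coordinate is 6/21 = 2/7.
[UPW] = ½·(0·(24/7−6) + (-5/7)·(6−0) + (-3)·(0−(24/7))) = ½·(0 − 30/7 + 72/7) = 3, so the V-coordinate is 1/7.
[UVP] = ½·(0·(0−(24/7)) + 7·(24/7−0) + (-5/7)·(0−0)) = ½·(0 + 24 + 0) = 12, so the W-coordinate is 4/7.

(2/7, 1/7, 4/7)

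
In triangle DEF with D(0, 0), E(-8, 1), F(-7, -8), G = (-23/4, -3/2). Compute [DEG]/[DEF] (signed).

[DEF] = ½·(0·(1−(-8)) + (-8)·(-8−0) + (-7)·(0−1)) = ½·(0 + 64 + 7) = 71/2.
[DEG] = ½·(0·(1−(-3/2)) + (-8)·(-3/2−0) + (-23/4)·(0−1)) = ½·(0 + 12 + 23/4) = 71/8, so the ratio is (71/8)/(71/2) = 1/4.

1/4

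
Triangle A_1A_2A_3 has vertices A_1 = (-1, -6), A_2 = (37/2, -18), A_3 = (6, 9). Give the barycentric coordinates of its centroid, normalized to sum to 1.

(1/3, 1/3, 1/3)

The centroid is the average of the vertices, so each weight is 1/3.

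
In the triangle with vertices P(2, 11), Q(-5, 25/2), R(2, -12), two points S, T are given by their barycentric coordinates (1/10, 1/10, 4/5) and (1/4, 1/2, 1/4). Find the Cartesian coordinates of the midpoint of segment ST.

Barycentric coordinates of the midpoint are the average: (7/40, 3/10, 21/40).
Converting: (7/40)·P + (3/10)·Q + (21/40)·R = (-1/10, -5/8).

(-1/10, -5/8)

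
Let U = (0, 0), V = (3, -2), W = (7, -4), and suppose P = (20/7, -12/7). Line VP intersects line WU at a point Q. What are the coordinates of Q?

(14/5, -8/5)

Barycentric coordinates of P with respect to UVW: (3/7, 2/7, 2/7).
On side WU the V-coordinate is zero; dropping P's V-weight 2/7 and renormalizing the remaining 2/7 : 3/7 gives weights 2/5, 3/5 on W, U.
Q = (2/5)·(7, -4) + (3/5)·(0, 0) = (14/5, -8/5).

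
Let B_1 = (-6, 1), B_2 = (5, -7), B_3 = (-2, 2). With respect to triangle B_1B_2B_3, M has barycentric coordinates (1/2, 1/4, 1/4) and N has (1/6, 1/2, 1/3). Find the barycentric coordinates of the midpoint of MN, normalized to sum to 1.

(1/3, 3/8, 7/24)

Since both coordinate triples sum to 1, the midpoint's barycentrics are the componentwise average.
(1/2+1/6)/2 = 1/3; similarly 3/8 and 7/24.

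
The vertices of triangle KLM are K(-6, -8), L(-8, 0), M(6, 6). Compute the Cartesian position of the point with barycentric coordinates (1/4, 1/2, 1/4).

(-4, -1/2)

N = (1/4)·K + (1/2)·L + (1/4)·M.
x-coordinate: (1/4)·(-6) + (1/2)·(-8) + (1/4)·6 = -4.
y-coordinate: (1/4)·(-8) + (1/2)·0 + (1/4)·6 = -1/2.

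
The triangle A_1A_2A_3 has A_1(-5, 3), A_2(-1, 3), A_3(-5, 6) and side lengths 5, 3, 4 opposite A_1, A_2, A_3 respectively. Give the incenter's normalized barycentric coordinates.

The incenter has barycentric coordinates proportional to the opposite side lengths: (5 : 3 : 4).
Normalizing by 5+3+4 = 12 gives (5/12, 1/4, 1/3).

(5/12, 1/4, 1/3)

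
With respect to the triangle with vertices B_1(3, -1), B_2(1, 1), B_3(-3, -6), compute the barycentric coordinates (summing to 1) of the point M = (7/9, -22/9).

(5/9, 1/9, 1/3)

Signed area of the reference triangle: [B_1B_2B_3] = ½·(3·(1−(-6)) + 1·(-6−(-1)) + (-3)·(-1−1)) = ½·(21 − 5 + 6) = 11.
[MB_2B_3] = ½·((7/9)·(1−(-6)) + 1·(-6−(-22/9)) + (-3)·(-22/9−1)) = ½·(49/9 − 32/9 + 31/3) = 55/9, so the B_1-coordinate is (55/9)/11 = 5/9.
[B_1MB_3] = ½·(3·(-22/9−(-6)) + (7/9)·(-6−(-1)) + (-3)·(-1−(-22/9))) = ½·(32/3 − 35/9 − 13/3) = 11/9, so the B_2-coordinate is 1/9.
[B_1B_2M] = ½·(3·(1−(-22/9)) + 1·(-22/9−(-1)) + (7/9)·(-1−1)) = ½·(31/3 − 13/9 − 14/9) = 11/3, so the B_3-coordinate is 1/3.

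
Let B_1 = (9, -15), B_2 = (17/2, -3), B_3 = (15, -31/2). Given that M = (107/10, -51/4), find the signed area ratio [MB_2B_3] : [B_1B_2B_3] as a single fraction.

1/2

[B_1B_2B_3] = ½·(9·(-3−(-31/2)) + (17/2)·(-31/2−(-15)) + 15·(-15−(-3))) = ½·(225/2 − 17/4 − 180) = -287/8.
[MB_2B_3] = ½·((107/10)·(-3−(-31/2)) + (17/2)·(-31/2−(-51/4)) + 15·(-51/4−(-3))) = ½·(535/4 − 187/8 − 585/4) = -287/16, so the ratio is (-287/16)/(-287/8) = 1/2.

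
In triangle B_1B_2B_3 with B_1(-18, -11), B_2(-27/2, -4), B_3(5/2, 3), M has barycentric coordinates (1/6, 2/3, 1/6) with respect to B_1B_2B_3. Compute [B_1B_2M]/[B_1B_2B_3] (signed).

The signed ratio [B_1B_2M]/[B_1B_2B_3] equals the barycentric coordinate of M at vertex B_3, which is 1/6.

1/6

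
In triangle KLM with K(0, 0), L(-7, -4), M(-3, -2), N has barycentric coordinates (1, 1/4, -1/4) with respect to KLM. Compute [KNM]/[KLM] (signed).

The signed ratio [KNM]/[KLM] equals the barycentric coordinate of N at vertex L, which is 1/4.

1/4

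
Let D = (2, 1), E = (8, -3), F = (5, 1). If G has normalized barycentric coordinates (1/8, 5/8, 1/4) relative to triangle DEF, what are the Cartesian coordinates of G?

G = (1/8)·D + (5/8)·E + (1/4)·F.
x-coordinate: (1/8)·2 + (5/8)·8 + (1/4)·5 = 13/2.
y-coordinate: (1/8)·1 + (5/8)·(-3) + (1/4)·1 = -3/2.

(13/2, -3/2)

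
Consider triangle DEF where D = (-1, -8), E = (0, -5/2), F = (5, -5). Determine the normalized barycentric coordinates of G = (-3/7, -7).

(11/14, 1/7, 1/14)

Signed area of the reference triangle: [DEF] = ½·((-1)·(-5/2−(-5)) + 0·(-5−(-8)) + 5·(-8−(-5/2))) = ½·(-5/2 + 0 − 55/2) = -15.
[GEF] = ½·((-3/7)·(-5/2−(-5)) + 0·(-5−(-7)) + 5·(-7−(-5/2))) = ½·(-15/14 + 0 − 45/2) = -165/14, so the D-coordinate is (-165/14)/(-15) = 11/14.
[DGF] = ½·((-1)·(-7−(-5)) + (-3/7)·(-5−(-8)) + 5·(-8−(-7))) = ½·(2 − 9/7 − 5) = -15/7, so the E-coordinate is 1/7.
[DEG] = ½·((-1)·(-5/2−(-7)) + 0·(-7−(-8)) + (-3/7)·(-8−(-5/2))) = ½·(-9/2 + 0 + 33/14) = -15/14, so the F-coordinate is 1/14.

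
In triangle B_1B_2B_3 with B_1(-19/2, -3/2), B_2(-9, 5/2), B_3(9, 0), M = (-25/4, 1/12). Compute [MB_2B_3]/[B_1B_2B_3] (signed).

[B_1B_2B_3] = ½·((-19/2)·(5/2−0) + (-9)·(0−(-3/2)) + 9·(-3/2−(5/2))) = ½·(-95/4 − 27/2 − 36) = -293/8.
[MB_2B_3] = ½·((-25/4)·(5/2−0) + (-9)·(0−(1/12)) + 9·(1/12−(5/2))) = ½·(-125/8 + 3/4 − 87/4) = -293/16, so the ratio is (-293/16)/(-293/8) = 1/2.

1/2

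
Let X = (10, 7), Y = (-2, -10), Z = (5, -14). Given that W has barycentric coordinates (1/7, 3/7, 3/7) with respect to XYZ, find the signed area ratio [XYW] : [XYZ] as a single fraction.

The signed ratio [XYW]/[XYZ] equals the barycentric coordinate of W at vertex Z, which is 3/7.

3/7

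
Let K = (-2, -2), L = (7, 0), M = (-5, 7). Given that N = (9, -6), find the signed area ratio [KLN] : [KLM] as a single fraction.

[KLM] = ½·((-2)·(0−7) + 7·(7−(-2)) + (-5)·(-2−0)) = ½·(14 + 63 + 10) = 87/2.
[KLN] = ½·((-2)·(0−(-6)) + 7·(-6−(-2)) + 9·(-2−0)) = ½·(-12 − 28 − 18) = -29, so the ratio is (-29)/(87/2) = -2/3.

-2/3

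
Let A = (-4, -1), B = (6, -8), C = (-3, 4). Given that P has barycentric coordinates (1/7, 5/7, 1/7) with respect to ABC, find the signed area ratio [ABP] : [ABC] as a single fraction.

1/7

The signed ratio [ABP]/[ABC] equals the barycentric coordinate of P at vertex C, which is 1/7.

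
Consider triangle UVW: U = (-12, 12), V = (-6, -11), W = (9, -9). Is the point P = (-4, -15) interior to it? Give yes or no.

no

Barycentric coordinates of P: (-64/357, 19/17, 22/357).
The three coordinates are negative, positive, positive; a point is interior exactly when all three are positive.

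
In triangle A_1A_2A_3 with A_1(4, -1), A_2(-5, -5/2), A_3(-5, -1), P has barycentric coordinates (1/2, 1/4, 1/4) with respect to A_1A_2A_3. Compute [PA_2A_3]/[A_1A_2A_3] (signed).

1/2

The signed ratio [PA_2A_3]/[A_1A_2A_3] equals the barycentric coordinate of P at vertex A_1, which is 1/2.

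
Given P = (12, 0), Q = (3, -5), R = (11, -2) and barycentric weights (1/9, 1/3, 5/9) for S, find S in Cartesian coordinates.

(76/9, -25/9)

S = (1/9)·P + (1/3)·Q + (5/9)·R.
x-coordinate: (1/9)·12 + (1/3)·3 + (5/9)·11 = 76/9.
y-coordinate: (1/9)·0 + (1/3)·(-5) + (5/9)·(-2) = -25/9.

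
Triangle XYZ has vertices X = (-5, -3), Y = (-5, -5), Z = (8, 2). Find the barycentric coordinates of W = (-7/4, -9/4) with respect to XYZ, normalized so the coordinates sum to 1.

Signed area of the reference triangle: [XYZ] = ½·((-5)·(-5−2) + (-5)·(2−(-3)) + 8·(-3−(-5))) = ½·(35 − 25 + 16) = 13.
[WYZ] = ½·((-7/4)·(-5−2) + (-5)·(2−(-9/4)) + 8·(-9/4−(-5))) = ½·(49/4 − 85/4 + 22) = 13/2, so the X-coordinate is (13/2)/13 = 1/2.
[XWZ] = ½·((-5)·(-9/4−2) + (-7/4)·(2−(-3)) + 8·(-3−(-9/4))) = ½·(85/4 − 35/4 − 6) = 13/4, so the Y-coordinate is 1/4.
[XYW] = ½·((-5)·(-5−(-9/4)) + (-5)·(-9/4−(-3)) + (-7/4)·(-3−(-5))) = ½·(55/4 − 15/4 − 7/2) = 13/4, so the Z-coordinate is 1/4.
Check: 1/2 + 1/4 + 1/4 = 1.

(1/2, 1/4, 1/4)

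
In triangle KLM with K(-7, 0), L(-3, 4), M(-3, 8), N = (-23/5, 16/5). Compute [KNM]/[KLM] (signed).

2/5

[KLM] = ½·((-7)·(4−8) + (-3)·(8−0) + (-3)·(0−4)) = ½·(28 − 24 + 12) = 8.
[KNM] = ½·((-7)·(16/5−8) + (-23/5)·(8−0) + (-3)·(0−(16/5))) = ½·(168/5 − 184/5 + 48/5) = 16/5, so the ratio is (16/5)/8 = 2/5.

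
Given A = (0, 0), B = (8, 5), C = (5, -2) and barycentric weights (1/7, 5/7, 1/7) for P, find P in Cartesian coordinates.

P = (1/7)·A + (5/7)·B + (1/7)·C.
x-coordinate: (1/7)·0 + (5/7)·8 + (1/7)·5 = 45/7.
y-coordinate: (1/7)·0 + (5/7)·5 + (1/7)·(-2) = 23/7.

(45/7, 23/7)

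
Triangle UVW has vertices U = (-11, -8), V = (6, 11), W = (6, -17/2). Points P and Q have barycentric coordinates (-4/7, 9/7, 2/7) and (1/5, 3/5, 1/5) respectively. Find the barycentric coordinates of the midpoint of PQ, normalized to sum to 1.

(-13/70, 33/35, 17/70)

Since both coordinate triples sum to 1, the midpoint's barycentrics are the componentwise average.
(-4/7+1/5)/2 = -13/70; similarly 33/35 and 17/70.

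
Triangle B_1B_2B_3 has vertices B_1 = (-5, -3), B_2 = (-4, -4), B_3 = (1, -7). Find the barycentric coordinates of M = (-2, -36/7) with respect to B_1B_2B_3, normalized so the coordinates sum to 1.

(1/7, 3/7, 3/7)

Signed area of the reference triangle: [B_1B_2B_3] = ½·((-5)·(-4−(-7)) + (-4)·(-7−(-3)) + 1·(-3−(-4))) = ½·(-15 + 16 + 1) = 1.
[MB_2B_3] = ½·((-2)·(-4−(-7)) + (-4)·(-7−(-36/7)) + 1·(-36/7−(-4))) = ½·(-6 + 52/7 − 8/7) = 1/7, so the B_1-coordinate is (1/7)/1 = 1/7.
[B_1MB_3] = ½·((-5)·(-36/7−(-7)) + (-2)·(-7−(-3)) + 1·(-3−(-36/7))) = ½·(-65/7 + 8 + 15/7) = 3/7, so the B_2-coordinate is 3/7.
[B_1B_2M] = ½·((-5)·(-4−(-36/7)) + (-4)·(-36/7−(-3)) + (-2)·(-3−(-4))) = ½·(-40/7 + 60/7 − 2) = 3/7, so the B_3-coordinate is 3/7.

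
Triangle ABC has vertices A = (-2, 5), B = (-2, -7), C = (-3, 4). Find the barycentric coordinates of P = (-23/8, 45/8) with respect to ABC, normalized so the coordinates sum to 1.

(1/4, -1/8, 7/8)

Signed area of the reference triangle: [ABC] = ½·((-2)·(-7−4) + (-2)·(4−5) + (-3)·(5−(-7))) = ½·(22 + 2 − 36) = -6.
[PBC] = ½·((-23/8)·(-7−4) + (-2)·(4−(45/8)) + (-3)·(45/8−(-7))) = ½·(253/8 + 13/4 − 303/8) = -3/2, so the A-coordinate is (-3/2)/(-6) = 1/4.
[APC] = ½·((-2)·(45/8−4) + (-23/8)·(4−5) + (-3)·(5−(45/8))) = ½·(-13/4 + 23/8 + 15/8) = 3/4, so the B-coordinate is -1/8.
[ABP] = ½·((-2)·(-7−(45/8)) + (-2)·(45/8−5) + (-23/8)·(5−(-7))) = ½·(101/4 − 5/4 − 69/2) = -21/4, so the C-coordinate is 7/8.
Check: 1/4 − 1/8 + 7/8 = 1.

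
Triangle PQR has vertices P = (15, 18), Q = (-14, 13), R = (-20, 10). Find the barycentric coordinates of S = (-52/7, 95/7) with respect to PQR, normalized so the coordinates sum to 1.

Signed area of the reference triangle: [PQR] = ½·(15·(13−10) + (-14)·(10−18) + (-20)·(18−13)) = ½·(45 + 112 − 100) = 57/2.
[SQR] = ½·((-52/7)·(13−10) + (-14)·(10−(95/7)) + (-20)·(95/7−13)) = ½·(-156/7 + 50 − 80/7) = 57/7, so the P-coordinate is (57/7)/(57/2) = 2/7.
[PSR] = ½·(15·(95/7−10) + (-52/7)·(10−18) + (-20)·(18−(95/7))) = ½·(375/7 + 416/7 − 620/7) = 171/14, so the Q-coordinate is 3/7.
[PQS] = ½·(15·(13−(95/7)) + (-14)·(95/7−18) + (-52/7)·(18−13)) = ½·(-60/7 + 62 − 260/7) = 57/7, so the R-coordinate is 2/7.
Check: 2/7 + 3/7 + 2/7 = 1.

(2/7, 3/7, 2/7)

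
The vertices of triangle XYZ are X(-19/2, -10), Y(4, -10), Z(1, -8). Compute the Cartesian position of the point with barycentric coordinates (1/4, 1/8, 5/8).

W = (1/4)·X + (1/8)·Y + (5/8)·Z.
x-coordinate: (1/4)·(-19/2) + (1/8)·4 + (5/8)·1 = -5/4.
y-coordinate: (1/4)·(-10) + (1/8)·(-10) + (5/8)·(-8) = -35/4.

(-5/4, -35/4)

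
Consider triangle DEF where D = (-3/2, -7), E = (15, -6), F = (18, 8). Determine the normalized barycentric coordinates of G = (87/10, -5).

Signed area of the reference triangle: [DEF] = ½·((-3/2)·(-6−8) + 15·(8−(-7)) + 18·(-7−(-6))) = ½·(21 + 225 − 18) = 114.
[GEF] = ½·((87/10)·(-6−8) + 15·(8−(-5)) + 18·(-5−(-6))) = ½·(-609/5 + 195 + 18) = 228/5, so the D-coordinate is (228/5)/114 = 2/5.
[DGF] = ½·((-3/2)·(-5−8) + (87/10)·(8−(-7)) + 18·(-7−(-5))) = ½·(39/2 + 261/2 − 36) = 57, so the E-coordinate is 1/2.
[DEG] = ½·((-3/2)·(-6−(-5)) + 15·(-5−(-7)) + (87/10)·(-7−(-6))) = ½·(3/2 + 30 − 87/10) = 57/5, so the F-coordinate is 1/10.

(2/5, 1/2, 1/10)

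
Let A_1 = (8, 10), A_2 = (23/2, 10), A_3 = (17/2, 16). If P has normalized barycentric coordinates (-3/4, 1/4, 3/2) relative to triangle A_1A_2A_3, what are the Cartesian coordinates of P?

P = (-3/4)·A_1 + (1/4)·A_2 + (3/2)·A_3.
x-coordinate: (-3/4)·8 + (1/4)·(23/2) + (3/2)·(17/2) = 77/8.
y-coordinate: (-3/4)·10 + (1/4)·10 + (3/2)·16 = 19.

(77/8, 19)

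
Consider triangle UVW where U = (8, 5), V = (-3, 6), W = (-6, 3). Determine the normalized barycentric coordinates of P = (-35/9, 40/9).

(1/18, 4/9, 1/2)

Signed area of the reference triangle: [UVW] = ½·(8·(6−3) + (-3)·(3−5) + (-6)·(5−6)) = ½·(24 + 6 + 6) = 18.
[PVW] = ½·((-35/9)·(6−3) + (-3)·(3−(40/9)) + (-6)·(40/9−6)) = ½·(-35/3 + 13/3 + 28/3) = 1, so the U-coordinate is 1/18 = 1/18.
[UPW] = ½·(8·(40/9−3) + (-35/9)·(3−5) + (-6)·(5−(40/9))) = ½·(104/9 + 70/9 − 10/3) = 8, so the V-coordinate is 4/9.
[UVP] = ½·(8·(6−(40/9)) + (-3)·(40/9−5) + (-35/9)·(5−6)) = ½·(112/9 + 5/3 + 35/9) = 9, so the W-coordinate is 1/2.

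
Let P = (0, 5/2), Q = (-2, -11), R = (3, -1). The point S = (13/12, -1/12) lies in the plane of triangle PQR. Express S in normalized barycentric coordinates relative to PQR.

Signed area of the reference triangle: [PQR] = ½·(0·(-11−(-1)) + (-2)·(-1−(5/2)) + 3·(5/2−(-11))) = ½·(0 + 7 + 81/2) = 95/4.
[SQR] = ½·((13/12)·(-11−(-1)) + (-2)·(-1−(-1/12)) + 3·(-1/12−(-11))) = ½·(-65/6 + 11/6 + 131/4) = 95/8, so the P-coordinate is (95/8)/(95/4) = 1/2.
[PSR] = ½·(0·(-1/12−(-1)) + (13/12)·(-1−(5/2)) + 3·(5/2−(-1/12))) = ½·(0 − 91/24 + 31/4) = 95/48, so the Q-coordinate is 1/12.
[PQS] = ½·(0·(-11−(-1/12)) + (-2)·(-1/12−(5/2)) + (13/12)·(5/2−(-11))) = ½·(0 + 31/6 + 117/8) = 475/48, so the R-coordinate is 5/12.
Check: 1/2 + 1/12 + 5/12 = 1.

(1/2, 1/12, 5/12)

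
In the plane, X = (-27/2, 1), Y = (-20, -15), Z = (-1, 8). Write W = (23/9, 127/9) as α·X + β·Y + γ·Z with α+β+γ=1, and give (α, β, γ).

(2/9, -1/3, 10/9)

Signed area of the reference triangle: [XYZ] = ½·((-27/2)·(-15−8) + (-20)·(8−1) + (-1)·(1−(-15))) = ½·(621/2 − 140 − 16) = 309/4.
[WYZ] = ½·((23/9)·(-15−8) + (-20)·(8−(127/9)) + (-1)·(127/9−(-15))) = ½·(-529/9 + 1100/9 − 262/9) = 103/6, so the X-coordinate is (103/6)/(309/4) = 2/9.
[XWZ] = ½·((-27/2)·(127/9−8) + (23/9)·(8−1) + (-1)·(1−(127/9))) = ½·(-165/2 + 161/9 + 118/9) = -103/4, so the Y-coordinate is -1/3.
[XYW] = ½·((-27/2)·(-15−(127/9)) + (-20)·(127/9−1) + (23/9)·(1−(-15))) = ½·(393 − 2360/9 + 368/9) = 515/6, so the Z-coordinate is 10/9.
Check: 2/9 − 1/3 + 10/9 = 1.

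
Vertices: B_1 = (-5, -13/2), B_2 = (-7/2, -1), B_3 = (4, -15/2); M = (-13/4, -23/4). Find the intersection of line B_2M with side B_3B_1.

(-16/5, -67/10)

Barycentric coordinates of M with respect to B_1B_2B_3: (2/3, 1/6, 1/6).
On side B_3B_1 the B_2-coordinate is zero; dropping M's B_2-weight 1/6 and renormalizing the remaining 1/6 : 2/3 gives weights 1/5, 4/5 on B_3, B_1.
N = (1/5)·(4, -15/2) + (4/5)·(-5, -13/2) = (-16/5, -67/10).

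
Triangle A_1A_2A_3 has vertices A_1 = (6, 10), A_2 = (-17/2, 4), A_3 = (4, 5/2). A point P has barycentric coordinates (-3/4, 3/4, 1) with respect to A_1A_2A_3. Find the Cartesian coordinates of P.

(-55/8, -2)

P = (-3/4)·A_1 + (3/4)·A_2 + 1·A_3.
x-coordinate: (-3/4)·6 + (3/4)·(-17/2) + 1·4 = -55/8.
y-coordinate: (-3/4)·10 + (3/4)·4 + 1·(5/2) = -2.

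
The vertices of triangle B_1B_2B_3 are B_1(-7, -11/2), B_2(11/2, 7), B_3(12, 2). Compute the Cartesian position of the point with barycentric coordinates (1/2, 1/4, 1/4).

(7/8, -1/2)

M = (1/2)·B_1 + (1/4)·B_2 + (1/4)·B_3.
x-coordinate: (1/2)·(-7) + (1/4)·(11/2) + (1/4)·12 = 7/8.
y-coordinate: (1/2)·(-11/2) + (1/4)·7 + (1/4)·2 = -1/2.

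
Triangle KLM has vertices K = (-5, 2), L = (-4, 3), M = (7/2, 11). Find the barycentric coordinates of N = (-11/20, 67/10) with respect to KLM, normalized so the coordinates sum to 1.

(3/10, 1/5, 1/2)

Signed area of the reference triangle: [KLM] = ½·((-5)·(3−11) + (-4)·(11−2) + (7/2)·(2−3)) = ½·(40 − 36 − 7/2) = 1/4.
[NLM] = ½·((-11/20)·(3−11) + (-4)·(11−(67/10)) + (7/2)·(67/10−3)) = ½·(22/5 − 86/5 + 259/20) = 3/40, so the K-coordinate is (3/40)/(1/4) = 3/10.
[KNM] = ½·((-5)·(67/10−11) + (-11/20)·(11−2) + (7/2)·(2−(67/10))) = ½·(43/2 − 99/20 − 329/20) = 1/20, so the L-coordinate is 1/5.
[KLN] = ½·((-5)·(3−(67/10)) + (-4)·(67/10−2) + (-11/20)·(2−3)) = ½·(37/2 − 94/5 + 11/20) = 1/8, so the M-coordinate is 1/2.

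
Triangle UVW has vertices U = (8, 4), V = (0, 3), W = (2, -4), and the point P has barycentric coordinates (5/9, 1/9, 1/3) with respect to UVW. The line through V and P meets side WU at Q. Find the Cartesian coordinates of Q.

(23/4, 1)

Line VP meets WU where the V-coordinate vanishes; zeroing P's V-weight and renormalizing leaves W, U-weights 1/3 : 5/9 → (3/8, 5/8).
So Q = (3/8)·W + (5/8)·U = (23/4, 1).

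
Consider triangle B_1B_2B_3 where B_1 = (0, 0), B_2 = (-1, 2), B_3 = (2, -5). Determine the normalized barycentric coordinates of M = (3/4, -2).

(1/4, 1/4, 1/2)

Signed area of the reference triangle: [B_1B_2B_3] = ½·(0·(2−(-5)) + (-1)·(-5−0) + 2·(0−2)) = ½·(0 + 5 − 4) = 1/2.
[MB_2B_3] = ½·((3/4)·(2−(-5)) + (-1)·(-5−(-2)) + 2·(-2−2)) = ½·(21/4 + 3 − 8) = 1/8, so the B_1-coordinate is (1/8)/(1/2) = 1/4.
[B_1MB_3] = ½·(0·(-2−(-5)) + (3/4)·(-5−0) + 2·(0−(-2))) = ½·(0 − 15/4 + 4) = 1/8, so the B_2-coordinate is 1/4.
[B_1B_2M] = ½·(0·(2−(-2)) + (-1)·(-2−0) + (3/4)·(0−2)) = ½·(0 + 2 − 3/2) = 1/4, so the B_3-coordinate is 1/2.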